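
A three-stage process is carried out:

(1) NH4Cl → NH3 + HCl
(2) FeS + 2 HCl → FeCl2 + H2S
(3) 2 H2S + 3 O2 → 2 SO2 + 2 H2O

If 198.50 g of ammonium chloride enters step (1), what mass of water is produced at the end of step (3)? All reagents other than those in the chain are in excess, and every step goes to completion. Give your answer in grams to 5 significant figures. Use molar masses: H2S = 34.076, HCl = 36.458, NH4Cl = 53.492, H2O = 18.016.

n(NH4Cl) = 198.50 / 53.492 = 3.71084 mol.
Reaction (1): NH4Cl→HCl ratio 1:1 ⇒ n(HCl) = 3.71084 mol.
Reaction (2): HCl→H2S ratio 2:1 ⇒ n(H2S) = 1.85542 mol.
Reaction (3): H2S→H2O ratio 2:2 ⇒ n(H2O) = 1.85542 mol.
Mass of H2O = 1.85542 × 18.016 = 33.4272 g.

33.427 g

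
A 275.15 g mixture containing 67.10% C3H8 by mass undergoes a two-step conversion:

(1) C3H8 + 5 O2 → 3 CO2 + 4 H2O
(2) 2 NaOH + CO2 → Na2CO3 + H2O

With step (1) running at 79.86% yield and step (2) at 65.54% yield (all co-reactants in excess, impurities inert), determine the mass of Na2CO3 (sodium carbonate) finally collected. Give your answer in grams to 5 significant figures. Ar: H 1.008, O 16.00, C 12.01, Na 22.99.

Pure C3H8 = 275.15 × 0.6710 = 184.626 g.
M(C3H8) = 3(12.01) + 8(1.008) = 44.094 g/mol.
M(Na2CO3) = 2(22.99) + 12.01 + 3(16.00) = 105.99 g/mol.
n(C3H8) = 184.626 / 44.094 = 4.18709 mol.
Step 1 (C3H8:CO2 = 1:3): theoretical n(CO2) = 12.5613 mol; at 79.86% yield, n(CO2) = 10.0314 mol.
Step 2 (CO2:Na2CO3 = 1:1): theoretical n(Na2CO3) = 10.0314 mol, so theoretical mass = 10.0314 × 105.99 = 1063.23 g.
At 65.54% yield, actual mass of Na2CO3 = 1063.23 × 0.6554 = 696.842 g.

696.84 g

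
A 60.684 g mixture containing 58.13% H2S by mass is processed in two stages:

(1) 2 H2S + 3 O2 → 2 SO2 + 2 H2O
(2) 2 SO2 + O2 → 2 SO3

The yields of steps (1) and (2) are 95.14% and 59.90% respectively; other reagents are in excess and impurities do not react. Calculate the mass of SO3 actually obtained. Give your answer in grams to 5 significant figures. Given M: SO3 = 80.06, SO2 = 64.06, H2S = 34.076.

47.231 g

Pure H2S = 60.684 × 0.5813 = 35.2756 g.
n(H2S) = 35.2756 / 34.076 = 1.03520 mol.
Step 1 (H2S:SO2 = 2:2): theoretical n(SO2) = 1.03520 mol; at 95.14% yield, n(SO2) = 0.984893 mol.
Step 2 (SO2:SO3 = 2:2): theoretical n(SO3) = 0.984893 mol, so theoretical mass = 0.984893 × 80.06 = 78.8505 g.
At 59.90% yield, actual mass of SO3 = 78.8505 × 0.5990 = 47.2315 g.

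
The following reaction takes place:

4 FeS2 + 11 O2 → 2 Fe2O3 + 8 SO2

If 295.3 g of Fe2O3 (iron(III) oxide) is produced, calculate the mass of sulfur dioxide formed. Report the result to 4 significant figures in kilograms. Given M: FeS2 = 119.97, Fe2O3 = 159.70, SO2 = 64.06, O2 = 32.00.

n(Fe2O3) = 295.30 g / 159.70 g/mol = 1.8491 mol.
From the equation the Fe2O3:SO2 mole ratio is 2:8, so n(SO2) = 1.8491 × 8/2 = 7.3964 mol.
Mass of SO2 = 7.3964 mol × 64.06 g/mol = 473.81 g.
Converting to kg: 473.81 g = 0.4738 kg.

0.4738 kg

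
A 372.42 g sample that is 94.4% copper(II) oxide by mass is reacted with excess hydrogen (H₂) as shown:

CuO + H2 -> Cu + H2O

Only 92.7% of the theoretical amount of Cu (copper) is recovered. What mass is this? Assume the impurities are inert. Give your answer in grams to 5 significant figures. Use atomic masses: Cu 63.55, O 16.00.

260.35 g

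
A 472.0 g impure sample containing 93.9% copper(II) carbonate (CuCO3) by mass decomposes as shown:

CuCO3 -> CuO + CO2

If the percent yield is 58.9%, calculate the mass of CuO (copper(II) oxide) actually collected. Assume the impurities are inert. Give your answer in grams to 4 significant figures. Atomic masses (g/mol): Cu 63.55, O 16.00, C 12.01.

Pure CuCO3 available = 472.0 g × 0.939 = 443.21 g.
M(CuCO3) = 63.55 + 12.01 + 3(16.00) = 123.56 g/mol.
M(CuO) = 63.55 + 16.00 = 79.55 g/mol.
n(CuCO3) = 443.21 g / 123.56 g/mol = 3.5870 mol.
From the equation the CuCO3:CuO mole ratio is 1:1, so n(CuO) = 3.5870 × 1/1 = 3.5870 mol.
Mass of CuO = 3.5870 mol × 79.55 g/mol = 285.34 g.
Actual mass collected = 285.34 g × 0.589 = 168.07 g.

168.1 g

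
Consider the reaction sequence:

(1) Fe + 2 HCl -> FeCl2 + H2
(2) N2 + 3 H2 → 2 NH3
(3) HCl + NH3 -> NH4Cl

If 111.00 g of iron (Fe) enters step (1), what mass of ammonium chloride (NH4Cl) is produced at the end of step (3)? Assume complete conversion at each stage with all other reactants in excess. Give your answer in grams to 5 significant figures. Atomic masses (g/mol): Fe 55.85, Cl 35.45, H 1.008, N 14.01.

M(Fe) = 55.85 g/mol.
M(NH4Cl) = 14.01 + 4(1.008) + 35.45 = 53.492 g/mol.
n(Fe) = 111.00 / 55.85 = 1.98747 mol.
Reaction (1): Fe→H2 ratio 1:1 ⇒ n(H2) = 1.98747 mol.
Reaction (2): H2→NH3 ratio 3:2 ⇒ n(NH3) = 1.32498 mol.
Reaction (3): NH3→NH4Cl ratio 1:1 ⇒ n(NH4Cl) = 1.32498 mol.
Mass of NH4Cl = 1.32498 × 53.492 = 70.8757 g.

70.876 g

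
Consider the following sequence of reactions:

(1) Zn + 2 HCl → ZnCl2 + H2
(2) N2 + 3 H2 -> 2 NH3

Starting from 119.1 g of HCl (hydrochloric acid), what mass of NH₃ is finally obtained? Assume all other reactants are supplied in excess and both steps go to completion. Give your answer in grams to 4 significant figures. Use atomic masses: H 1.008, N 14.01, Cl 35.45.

18.55 g

M(HCl) = 1.008 + 35.45 = 36.458 g/mol.
M(NH3) = 14.01 + 3(1.008) = 17.034 g/mol.
n(HCl) = 119.10 / 36.458 = 3.2668 mol.
Step 1 gives a 2:1 ratio of HCl to H2, so n(H2) = 1.6334 mol.
In step 2 the H2:NH3 ratio is 3:2, so n(NH3) = 1.0889 mol.
Mass of NH3 = 1.0889 × 17.034 = 18.549 g.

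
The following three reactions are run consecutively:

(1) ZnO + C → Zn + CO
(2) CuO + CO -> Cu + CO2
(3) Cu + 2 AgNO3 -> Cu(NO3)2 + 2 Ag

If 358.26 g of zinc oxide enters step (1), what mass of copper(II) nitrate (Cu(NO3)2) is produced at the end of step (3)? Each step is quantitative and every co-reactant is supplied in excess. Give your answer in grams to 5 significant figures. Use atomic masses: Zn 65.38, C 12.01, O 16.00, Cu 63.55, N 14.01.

825.74 g

M(ZnO) = 65.38 + 16.00 = 81.38 g/mol.
M(Cu(NO3)2) = 63.55 + 2(14.01) + 6(16.00) = 187.57 g/mol.
n(ZnO) = 358.26 / 81.38 = 4.40231 mol.
Reaction (1): ZnO→CO ratio 1:1 ⇒ n(CO) = 4.40231 mol.
Reaction (2): CO→Cu ratio 1:1 ⇒ n(Cu) = 4.40231 mol.
Reaction (3): Cu→Cu(NO3)2 ratio 1:1 ⇒ n(Cu(NO3)2) = 4.40231 mol.
Mass of Cu(NO3)2 = 4.40231 × 187.57 = 825.741 g.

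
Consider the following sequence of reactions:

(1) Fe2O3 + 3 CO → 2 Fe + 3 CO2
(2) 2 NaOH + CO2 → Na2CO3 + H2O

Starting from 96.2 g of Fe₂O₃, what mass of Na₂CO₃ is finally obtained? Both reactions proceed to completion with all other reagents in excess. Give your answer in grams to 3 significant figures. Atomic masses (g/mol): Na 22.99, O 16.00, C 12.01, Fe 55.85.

192 g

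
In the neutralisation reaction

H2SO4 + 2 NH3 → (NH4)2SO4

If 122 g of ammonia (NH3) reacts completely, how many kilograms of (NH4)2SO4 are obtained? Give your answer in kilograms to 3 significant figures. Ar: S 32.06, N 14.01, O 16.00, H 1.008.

0.473 kg

M(NH3) = 14.01 + 3(1.008) = 17.034 g/mol.
M((NH4)2SO4) = 2(14.01) + 8(1.008) + 32.06 + 4(16.00) = 132.144 g/mol.
n(NH3) = 122.0 g / 17.034 g/mol = 7.162 mol.
From the equation the NH3:(NH4)2SO4 mole ratio is 2:1, so n((NH4)2SO4) = 7.162 × 1/2 = 3.581 mol.
Mass of (NH4)2SO4 = 3.581 mol × 132.144 g/mol = 473.2 g.
Converting to kg: 473.2 g = 0.473 kg.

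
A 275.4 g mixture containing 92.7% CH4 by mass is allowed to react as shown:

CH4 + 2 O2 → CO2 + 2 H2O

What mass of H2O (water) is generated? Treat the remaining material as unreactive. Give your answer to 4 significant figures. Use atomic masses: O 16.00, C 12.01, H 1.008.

573.4 g

Mass of pure CH4 = 275.4 g × 0.927 = 255.30 g.
M(CH4) = 12.01 + 4(1.008) = 16.042 g/mol.
M(H2O) = 2(1.008) + 16.00 = 18.016 g/mol.
n(CH4) = 255.30 g / 16.042 g/mol = 15.914 mol.
From the equation the CH4:H2O mole ratio is 1:2, so n(H2O) = 15.914 × 2/1 = 31.828 mol.
Mass of H2O = 31.828 mol × 18.016 g/mol = 573.42 g.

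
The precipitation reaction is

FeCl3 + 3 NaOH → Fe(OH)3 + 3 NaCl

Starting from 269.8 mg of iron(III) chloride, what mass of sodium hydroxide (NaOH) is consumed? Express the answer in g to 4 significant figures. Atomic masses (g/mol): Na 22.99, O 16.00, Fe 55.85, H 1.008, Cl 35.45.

M(FeCl3) = 55.85 + 3(35.45) = 162.20 g/mol.
M(NaOH) = 22.99 + 16.00 + 1.008 = 39.998 g/mol.
Convert: 269.8 mg = 0.26980 g.
n(FeCl3) = 0.26980 g / 162.20 g/mol = 0.0016634 mol.
From the equation the FeCl3:NaOH mole ratio is 1:3, so n(NaOH) = 0.0016634 × 3/1 = 0.0049901 mol.
Mass of NaOH = 0.0049901 mol × 39.998 g/mol = 0.19960 g.

0.1996 g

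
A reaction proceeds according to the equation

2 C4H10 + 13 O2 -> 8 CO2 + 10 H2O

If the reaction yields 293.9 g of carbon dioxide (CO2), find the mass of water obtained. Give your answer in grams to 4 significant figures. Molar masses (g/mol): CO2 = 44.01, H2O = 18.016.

n(CO2) = 293.90 g / 44.01 g/mol = 6.6780 mol.
From the equation the CO2:H2O mole ratio is 8:10, so n(H2O) = 6.6780 × 10/8 = 8.3475 mol.
Mass of H2O = 8.3475 mol × 18.016 g/mol = 150.39 g.

150.4 g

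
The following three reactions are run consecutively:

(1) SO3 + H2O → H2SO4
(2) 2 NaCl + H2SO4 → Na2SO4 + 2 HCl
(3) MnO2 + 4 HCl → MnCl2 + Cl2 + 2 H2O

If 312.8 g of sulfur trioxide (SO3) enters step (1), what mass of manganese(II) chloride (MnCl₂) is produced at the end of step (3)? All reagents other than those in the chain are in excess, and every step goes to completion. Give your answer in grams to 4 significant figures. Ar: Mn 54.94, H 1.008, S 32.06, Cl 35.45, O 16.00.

245.8 g

M(SO3) = 32.06 + 3(16.00) = 80.06 g/mol.
M(MnCl2) = 54.94 + 2(35.45) = 125.84 g/mol.
n(SO3) = 312.8 / 80.06 = 3.9071 mol.
Reaction (1): SO3→H2SO4 ratio 1:1 ⇒ n(H2SO4) = 3.9071 mol.
Reaction (2): H2SO4→HCl ratio 1:2 ⇒ n(HCl) = 7.8141 mol.
Reaction (3): HCl→MnCl2 ratio 4:1 ⇒ n(MnCl2) = 1.9535 mol.
Mass of MnCl2 = 1.9535 × 125.84 = 245.83 g.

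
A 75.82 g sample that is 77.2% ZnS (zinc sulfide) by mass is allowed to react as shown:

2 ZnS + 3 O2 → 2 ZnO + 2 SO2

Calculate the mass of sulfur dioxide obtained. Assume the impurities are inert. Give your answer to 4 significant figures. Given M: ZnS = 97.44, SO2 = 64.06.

Mass of pure ZnS = 75.82 g × 0.772 = 58.533 g.
n(ZnS) = 58.533 g / 97.44 g/mol = 0.60071 mol.
From the equation the ZnS:SO2 mole ratio is 2:2, so n(SO2) = 0.60071 × 2/2 = 0.60071 mol.
Mass of SO2 = 0.60071 mol × 64.06 g/mol = 38.481 g.

38.48 g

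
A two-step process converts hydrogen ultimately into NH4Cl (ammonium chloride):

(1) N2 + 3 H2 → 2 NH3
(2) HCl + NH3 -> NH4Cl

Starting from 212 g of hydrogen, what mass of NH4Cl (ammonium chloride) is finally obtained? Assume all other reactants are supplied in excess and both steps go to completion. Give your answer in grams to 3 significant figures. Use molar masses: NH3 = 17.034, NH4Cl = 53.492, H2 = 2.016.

n(H2) = 212.0 / 2.016 = 105.2 mol.
Step 1 gives a 3:2 ratio of H2 to NH3, so n(NH3) = 70.11 mol.
In step 2 the NH3:NH4Cl ratio is 1:1, so n(NH4Cl) = 70.11 mol.
Mass of NH4Cl = 70.11 × 53.492 = 3750 g.

3750 g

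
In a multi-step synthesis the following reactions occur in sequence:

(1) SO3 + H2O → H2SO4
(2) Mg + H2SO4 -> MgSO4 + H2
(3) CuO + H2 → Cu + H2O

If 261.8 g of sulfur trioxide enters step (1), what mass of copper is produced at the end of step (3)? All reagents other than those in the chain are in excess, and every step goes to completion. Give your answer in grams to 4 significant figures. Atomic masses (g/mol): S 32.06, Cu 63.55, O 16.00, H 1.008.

207.8 g

M(SO3) = 32.06 + 3(16.00) = 80.06 g/mol.
M(Cu) = 63.55 g/mol.
n(SO3) = 261.8 / 80.06 = 3.2700 mol.
Reaction (1): SO3→H2SO4 ratio 1:1 ⇒ n(H2SO4) = 3.2700 mol.
Reaction (2): H2SO4→H2 ratio 1:1 ⇒ n(H2) = 3.2700 mol.
Reaction (3): H2→Cu ratio 1:1 ⇒ n(Cu) = 3.2700 mol.
Mass of Cu = 3.2700 × 63.55 = 207.81 g.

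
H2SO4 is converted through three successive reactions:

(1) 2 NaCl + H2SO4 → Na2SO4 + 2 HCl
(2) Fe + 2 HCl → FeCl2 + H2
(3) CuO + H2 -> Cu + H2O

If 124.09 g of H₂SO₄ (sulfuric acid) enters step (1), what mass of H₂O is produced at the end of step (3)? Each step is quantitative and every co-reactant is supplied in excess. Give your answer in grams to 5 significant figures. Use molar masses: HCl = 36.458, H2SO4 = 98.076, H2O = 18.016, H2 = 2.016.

n(H2SO4) = 124.09 / 98.076 = 1.26524 mol.
Reaction (1): H2SO4→HCl ratio 1:2 ⇒ n(HCl) = 2.53049 mol.
Reaction (2): HCl→H2 ratio 2:1 ⇒ n(H2) = 1.26524 mol.
Reaction (3): H2→H2O ratio 1:1 ⇒ n(H2O) = 1.26524 mol.
Mass of H2O = 1.26524 × 18.016 = 22.7946 g.

22.795 g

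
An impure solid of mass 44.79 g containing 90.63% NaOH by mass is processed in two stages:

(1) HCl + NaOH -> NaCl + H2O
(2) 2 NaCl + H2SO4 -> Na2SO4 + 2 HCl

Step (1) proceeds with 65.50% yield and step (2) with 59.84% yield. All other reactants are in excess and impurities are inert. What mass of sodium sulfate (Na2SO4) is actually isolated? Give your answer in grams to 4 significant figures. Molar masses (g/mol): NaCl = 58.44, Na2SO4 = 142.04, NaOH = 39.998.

Pure NaOH = 44.79 × 0.9063 = 40.593 g.
n(NaOH) = 40.593 / 39.998 = 1.0149 mol.
Step 1 (NaOH:NaCl = 1:1): theoretical n(NaCl) = 1.0149 mol; at 65.50% yield, n(NaCl) = 0.66475 mol.
Step 2 (NaCl:Na2SO4 = 2:1): theoretical n(Na2SO4) = 0.33237 mol, so theoretical mass = 0.33237 × 142.04 = 47.210 g.
At 59.84% yield, actual mass of Na2SO4 = 47.210 × 0.5984 = 28.251 g.

28.25 g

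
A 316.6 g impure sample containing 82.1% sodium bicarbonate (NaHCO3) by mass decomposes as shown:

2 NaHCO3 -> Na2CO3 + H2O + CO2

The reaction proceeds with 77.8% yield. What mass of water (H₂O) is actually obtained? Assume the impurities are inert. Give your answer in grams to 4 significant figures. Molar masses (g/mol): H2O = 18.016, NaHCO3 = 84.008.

Pure NaHCO3 available = 316.6 g × 0.821 = 259.93 g.
n(NaHCO3) = 259.93 g / 84.008 g/mol = 3.0941 mol.
From the equation the NaHCO3:H2O mole ratio is 2:1, so n(H2O) = 3.0941 × 1/2 = 1.5470 mol.
Mass of H2O = 1.5470 mol × 18.016 g/mol = 27.872 g.
Actual mass collected = 27.872 g × 0.778 = 21.684 g.

21.68 g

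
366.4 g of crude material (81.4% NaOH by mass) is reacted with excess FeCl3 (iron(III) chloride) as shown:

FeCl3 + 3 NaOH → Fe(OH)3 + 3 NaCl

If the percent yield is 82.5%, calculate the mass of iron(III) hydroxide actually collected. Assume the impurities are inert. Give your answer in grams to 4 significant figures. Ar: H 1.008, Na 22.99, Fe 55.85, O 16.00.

219.2 g

Pure NaOH available = 366.4 g × 0.814 = 298.25 g.
M(NaOH) = 22.99 + 16.00 + 1.008 = 39.998 g/mol.
M(Fe(OH)3) = 55.85 + 3(16.00) + 3(1.008) = 106.874 g/mol.
n(NaOH) = 298.25 g / 39.998 g/mol = 7.4566 mol.
From the equation the NaOH:Fe(OH)3 mole ratio is 3:1, so n(Fe(OH)3) = 7.4566 × 1/3 = 2.4855 mol.
Mass of Fe(OH)3 = 2.4855 mol × 106.874 g/mol = 265.64 g.
Actual mass collected = 265.64 g × 0.825 = 219.15 g.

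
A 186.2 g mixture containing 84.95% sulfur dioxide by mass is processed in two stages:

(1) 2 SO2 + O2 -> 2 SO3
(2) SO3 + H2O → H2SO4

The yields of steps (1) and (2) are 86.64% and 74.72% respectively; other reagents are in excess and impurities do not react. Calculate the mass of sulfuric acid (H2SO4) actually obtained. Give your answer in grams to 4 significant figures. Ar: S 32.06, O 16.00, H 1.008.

156.8 g

Pure SO2 = 186.2 × 0.8495 = 158.18 g.
M(SO2) = 32.06 + 2(16.00) = 64.06 g/mol.
M(H2SO4) = 2(1.008) + 32.06 + 4(16.00) = 98.076 g/mol.
n(SO2) = 158.18 / 64.06 = 2.4692 mol.
Step 1 (SO2:SO3 = 2:2): theoretical n(SO3) = 2.4692 mol; at 86.64% yield, n(SO3) = 2.1393 mol.
Step 2 (SO3:H2SO4 = 1:1): theoretical n(H2SO4) = 2.1393 mol, so theoretical mass = 2.1393 × 98.076 = 209.82 g.
At 74.72% yield, actual mass of H2SO4 = 209.82 × 0.7472 = 156.77 g.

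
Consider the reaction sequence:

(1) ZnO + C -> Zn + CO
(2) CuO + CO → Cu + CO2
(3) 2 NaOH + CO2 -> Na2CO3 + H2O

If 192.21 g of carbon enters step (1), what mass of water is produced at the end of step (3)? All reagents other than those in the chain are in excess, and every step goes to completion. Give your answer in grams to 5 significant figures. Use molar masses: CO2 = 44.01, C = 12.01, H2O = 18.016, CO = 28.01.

288.33 g

n(C) = 192.21 / 12.01 = 16.0042 mol.
Reaction (1): C→CO ratio 1:1 ⇒ n(CO) = 16.0042 mol.
Reaction (2): CO→CO2 ratio 1:1 ⇒ n(CO2) = 16.0042 mol.
Reaction (3): CO2→H2O ratio 1:1 ⇒ n(H2O) = 16.0042 mol.
Mass of H2O = 16.0042 × 18.016 = 288.331 g.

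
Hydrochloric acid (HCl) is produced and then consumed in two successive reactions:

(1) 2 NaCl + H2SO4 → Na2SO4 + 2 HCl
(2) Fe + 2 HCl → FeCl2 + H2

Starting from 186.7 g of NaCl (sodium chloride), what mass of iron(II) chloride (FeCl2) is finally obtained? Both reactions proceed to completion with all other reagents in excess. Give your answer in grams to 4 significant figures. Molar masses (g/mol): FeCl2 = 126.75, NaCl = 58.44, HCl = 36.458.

n(NaCl) = 186.70 / 58.44 = 3.1947 mol.
Step 1 gives a 2:2 ratio of NaCl to HCl, so n(HCl) = 3.1947 mol.
In step 2 the HCl:FeCl2 ratio is 2:1, so n(FeCl2) = 1.5974 mol.
Mass of FeCl2 = 1.5974 × 126.75 = 202.47 g.

202.5 g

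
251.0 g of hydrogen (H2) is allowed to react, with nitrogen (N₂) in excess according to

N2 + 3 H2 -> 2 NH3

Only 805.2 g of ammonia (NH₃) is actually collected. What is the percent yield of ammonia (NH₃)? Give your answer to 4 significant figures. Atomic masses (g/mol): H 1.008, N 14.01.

56.95 %

M(H2) = 2(1.008) = 2.016 g/mol.
M(NH3) = 14.01 + 3(1.008) = 17.034 g/mol.
n(H2) = 251.00 g / 2.016 g/mol = 124.50 mol.
From the equation the H2:NH3 mole ratio is 3:2, so n(NH3) = 124.50 × 2/3 = 83.003 mol.
Mass of NH3 = 83.003 mol × 17.034 g/mol = 1413.9 g.
This is the theoretical yield. Percent yield = 805.2 g / 1413.9 g × 100% = 56.950%.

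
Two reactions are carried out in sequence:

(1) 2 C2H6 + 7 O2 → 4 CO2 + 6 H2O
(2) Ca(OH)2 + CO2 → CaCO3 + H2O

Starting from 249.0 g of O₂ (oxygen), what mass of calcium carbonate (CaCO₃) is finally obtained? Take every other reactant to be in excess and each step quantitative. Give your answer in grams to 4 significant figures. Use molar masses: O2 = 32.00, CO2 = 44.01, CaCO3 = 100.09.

n(O2) = 249.00 / 32.00 = 7.7812 mol.
Step 1 gives a 7:4 ratio of O2 to CO2, so n(CO2) = 4.4464 mol.
In step 2 the CO2:CaCO3 ratio is 1:1, so n(CaCO3) = 4.4464 mol.
Mass of CaCO3 = 4.4464 × 100.09 = 445.04 g.

445.0 g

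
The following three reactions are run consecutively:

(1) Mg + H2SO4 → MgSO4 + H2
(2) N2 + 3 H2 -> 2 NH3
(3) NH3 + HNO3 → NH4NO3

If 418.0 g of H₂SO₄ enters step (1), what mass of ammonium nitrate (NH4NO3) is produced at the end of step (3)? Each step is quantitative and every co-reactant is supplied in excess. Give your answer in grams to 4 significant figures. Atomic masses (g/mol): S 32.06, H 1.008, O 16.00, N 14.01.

227.5 g

M(H2SO4) = 2(1.008) + 32.06 + 4(16.00) = 98.076 g/mol.
M(NH4NO3) = 2(14.01) + 4(1.008) + 3(16.00) = 80.052 g/mol.
n(H2SO4) = 418.0 / 98.076 = 4.2620 mol.
Reaction (1): H2SO4→H2 ratio 1:1 ⇒ n(H2) = 4.2620 mol.
Reaction (2): H2→NH3 ratio 3:2 ⇒ n(NH3) = 2.8413 mol.
Reaction (3): NH3→NH4NO3 ratio 1:1 ⇒ n(NH4NO3) = 2.8413 mol.
Mass of NH4NO3 = 2.8413 × 80.052 = 227.45 g.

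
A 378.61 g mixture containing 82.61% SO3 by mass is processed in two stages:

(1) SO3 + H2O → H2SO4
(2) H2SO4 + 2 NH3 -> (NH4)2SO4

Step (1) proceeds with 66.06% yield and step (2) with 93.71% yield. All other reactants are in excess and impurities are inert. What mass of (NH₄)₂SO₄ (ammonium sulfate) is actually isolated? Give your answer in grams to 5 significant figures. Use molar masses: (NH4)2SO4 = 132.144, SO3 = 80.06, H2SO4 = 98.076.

319.58 g

Pure SO3 = 378.61 × 0.8261 = 312.770 g.
n(SO3) = 312.770 / 80.06 = 3.90669 mol.
Step 1 (SO3:H2SO4 = 1:1): theoretical n(H2SO4) = 3.90669 mol; at 66.06% yield, n(H2SO4) = 2.58076 mol.
Step 2 (H2SO4:(NH4)2SO4 = 1:1): theoretical n((NH4)2SO4) = 2.58076 mol, so theoretical mass = 2.58076 × 132.144 = 341.032 g.
At 93.71% yield, actual mass of (NH4)2SO4 = 341.032 × 0.9371 = 319.581 g.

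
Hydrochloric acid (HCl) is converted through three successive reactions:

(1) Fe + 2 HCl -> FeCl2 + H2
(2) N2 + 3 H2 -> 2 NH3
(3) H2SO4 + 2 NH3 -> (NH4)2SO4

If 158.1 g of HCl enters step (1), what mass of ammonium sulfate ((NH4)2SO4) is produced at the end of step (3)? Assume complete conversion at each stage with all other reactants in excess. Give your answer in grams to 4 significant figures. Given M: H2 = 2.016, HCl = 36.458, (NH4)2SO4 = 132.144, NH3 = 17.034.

95.51 g

n(HCl) = 158.1 / 36.458 = 4.3365 mol.
Reaction (1): HCl→H2 ratio 2:1 ⇒ n(H2) = 2.1682 mol.
Reaction (2): H2→NH3 ratio 3:2 ⇒ n(NH3) = 1.4455 mol.
Reaction (3): NH3→(NH4)2SO4 ratio 2:1 ⇒ n((NH4)2SO4) = 0.72275 mol.
Mass of (NH4)2SO4 = 0.72275 × 132.144 = 95.507 g.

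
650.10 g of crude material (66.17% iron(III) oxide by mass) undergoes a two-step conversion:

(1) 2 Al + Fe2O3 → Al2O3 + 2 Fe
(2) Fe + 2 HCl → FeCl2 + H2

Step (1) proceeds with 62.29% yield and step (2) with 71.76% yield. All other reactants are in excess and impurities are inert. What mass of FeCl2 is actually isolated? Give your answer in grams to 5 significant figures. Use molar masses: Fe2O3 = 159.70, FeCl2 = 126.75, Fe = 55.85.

Pure Fe2O3 = 650.10 × 0.6617 = 430.171 g.
n(Fe2O3) = 430.171 / 159.70 = 2.69362 mol.
Step 1 (Fe2O3:Fe = 1:2): theoretical n(Fe) = 5.38724 mol; at 62.29% yield, n(Fe) = 3.35571 mol.
Step 2 (Fe:FeCl2 = 1:1): theoretical n(FeCl2) = 3.35571 mol, so theoretical mass = 3.35571 × 126.75 = 425.337 g.
At 71.76% yield, actual mass of FeCl2 = 425.337 × 0.7176 = 305.221 g.

305.22 g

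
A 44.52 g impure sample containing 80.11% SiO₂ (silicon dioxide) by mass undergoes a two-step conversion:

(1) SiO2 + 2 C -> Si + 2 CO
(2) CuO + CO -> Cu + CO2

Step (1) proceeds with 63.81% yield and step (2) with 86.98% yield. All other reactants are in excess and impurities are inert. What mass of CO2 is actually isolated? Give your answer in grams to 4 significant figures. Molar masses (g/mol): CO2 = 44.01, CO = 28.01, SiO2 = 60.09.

Pure SiO2 = 44.52 × 0.8011 = 35.665 g.
n(SiO2) = 35.665 / 60.09 = 0.59353 mol.
Step 1 (SiO2:CO = 1:2): theoretical n(CO) = 1.1871 mol; at 63.81% yield, n(CO) = 0.75746 mol.
Step 2 (CO:CO2 = 1:1): theoretical n(CO2) = 0.75746 mol, so theoretical mass = 0.75746 × 44.01 = 33.336 g.
At 86.98% yield, actual mass of CO2 = 33.336 × 0.8698 = 28.995 g.

29.00 g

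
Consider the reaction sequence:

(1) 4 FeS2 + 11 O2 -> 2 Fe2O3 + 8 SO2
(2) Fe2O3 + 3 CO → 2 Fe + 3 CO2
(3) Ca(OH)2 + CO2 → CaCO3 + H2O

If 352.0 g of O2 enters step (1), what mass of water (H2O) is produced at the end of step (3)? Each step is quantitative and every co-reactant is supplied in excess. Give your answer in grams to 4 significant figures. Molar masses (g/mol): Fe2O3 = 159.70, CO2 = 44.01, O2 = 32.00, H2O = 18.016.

n(O2) = 352.0 / 32.00 = 11.000 mol.
Reaction (1): O2→Fe2O3 ratio 11:2 ⇒ n(Fe2O3) = 2.0000 mol.
Reaction (2): Fe2O3→CO2 ratio 1:3 ⇒ n(CO2) = 6.0000 mol.
Reaction (3): CO2→H2O ratio 1:1 ⇒ n(H2O) = 6.0000 mol.
Mass of H2O = 6.0000 × 18.016 = 108.10 g.

108.1 g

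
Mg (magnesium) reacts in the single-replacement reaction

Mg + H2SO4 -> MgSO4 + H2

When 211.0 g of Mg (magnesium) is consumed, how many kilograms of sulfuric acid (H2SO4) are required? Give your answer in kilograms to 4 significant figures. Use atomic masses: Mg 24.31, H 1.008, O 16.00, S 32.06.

0.8513 kg

M(Mg) = 24.31 g/mol.
M(H2SO4) = 2(1.008) + 32.06 + 4(16.00) = 98.076 g/mol.
n(Mg) = 211.00 g / 24.31 g/mol = 8.6796 mol.
From the equation the Mg:H2SO4 mole ratio is 1:1, so n(H2SO4) = 8.6796 × 1/1 = 8.6796 mol.
Mass of H2SO4 = 8.6796 mol × 98.076 g/mol = 851.26 g.
Converting to kg: 851.26 g = 0.8513 kg.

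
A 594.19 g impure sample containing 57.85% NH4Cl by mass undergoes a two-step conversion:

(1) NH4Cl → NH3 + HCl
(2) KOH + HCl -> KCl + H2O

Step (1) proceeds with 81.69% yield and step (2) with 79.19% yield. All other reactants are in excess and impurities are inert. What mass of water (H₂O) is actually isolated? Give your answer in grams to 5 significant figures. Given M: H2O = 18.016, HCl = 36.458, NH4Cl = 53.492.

Pure NH4Cl = 594.19 × 0.5785 = 343.739 g.
n(NH4Cl) = 343.739 / 53.492 = 6.42599 mol.
Step 1 (NH4Cl:HCl = 1:1): theoretical n(HCl) = 6.42599 mol; at 81.69% yield, n(HCl) = 5.24939 mol.
Step 2 (HCl:H2O = 1:1): theoretical n(H2O) = 5.24939 mol, so theoretical mass = 5.24939 × 18.016 = 94.5730 g.
At 79.19% yield, actual mass of H2O = 94.5730 × 0.7919 = 74.8924 g.

74.892 g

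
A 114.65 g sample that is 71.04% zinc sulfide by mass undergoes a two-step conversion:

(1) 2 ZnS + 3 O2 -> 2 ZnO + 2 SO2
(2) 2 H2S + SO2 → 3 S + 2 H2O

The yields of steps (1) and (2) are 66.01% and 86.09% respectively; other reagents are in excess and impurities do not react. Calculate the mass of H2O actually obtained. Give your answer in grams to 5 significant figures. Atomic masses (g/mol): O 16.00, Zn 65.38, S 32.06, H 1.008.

Pure ZnS = 114.65 × 0.7104 = 81.4474 g.
M(ZnS) = 65.38 + 32.06 = 97.44 g/mol.
M(H2O) = 2(1.008) + 16.00 = 18.016 g/mol.
n(ZnS) = 81.4474 / 97.44 = 0.835872 mol.
Step 1 (ZnS:SO2 = 2:2): theoretical n(SO2) = 0.835872 mol; at 66.01% yield, n(SO2) = 0.551759 mol.
Step 2 (SO2:H2O = 1:2): theoretical n(H2O) = 1.10352 mol, so theoretical mass = 1.10352 × 18.016 = 19.8810 g.
At 86.09% yield, actual mass of H2O = 19.8810 × 0.8609 = 17.1155 g.

17.116 g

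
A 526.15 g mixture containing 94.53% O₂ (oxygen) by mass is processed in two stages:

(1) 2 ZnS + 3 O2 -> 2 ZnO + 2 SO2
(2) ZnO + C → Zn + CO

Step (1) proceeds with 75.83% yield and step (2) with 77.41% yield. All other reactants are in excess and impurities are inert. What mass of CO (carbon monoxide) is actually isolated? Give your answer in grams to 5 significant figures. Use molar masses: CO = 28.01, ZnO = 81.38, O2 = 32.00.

170.37 g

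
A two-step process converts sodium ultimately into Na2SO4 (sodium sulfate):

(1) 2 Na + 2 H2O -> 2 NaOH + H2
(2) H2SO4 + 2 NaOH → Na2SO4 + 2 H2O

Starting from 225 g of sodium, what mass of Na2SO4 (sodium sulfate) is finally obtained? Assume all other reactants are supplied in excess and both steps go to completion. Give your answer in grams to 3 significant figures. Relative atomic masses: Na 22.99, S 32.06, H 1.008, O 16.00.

695 g

M(Na) = 22.99 g/mol.
M(Na2SO4) = 2(22.99) + 32.06 + 4(16.00) = 142.04 g/mol.
n(Na) = 225.0 / 22.99 = 9.787 mol.
Step 1 gives a 2:2 ratio of Na to NaOH, so n(NaOH) = 9.787 mol.
In step 2 the NaOH:Na2SO4 ratio is 2:1, so n(Na2SO4) = 4.893 mol.
Mass of Na2SO4 = 4.893 × 142.04 = 695.1 g.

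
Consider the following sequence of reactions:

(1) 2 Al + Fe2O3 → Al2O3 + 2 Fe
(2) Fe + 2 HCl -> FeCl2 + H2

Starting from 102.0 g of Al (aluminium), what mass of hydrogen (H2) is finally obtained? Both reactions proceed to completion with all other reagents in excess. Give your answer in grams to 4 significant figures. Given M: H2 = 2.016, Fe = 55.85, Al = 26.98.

7.622 g

n(Al) = 102.00 / 26.98 = 3.7806 mol.
Step 1 gives a 2:2 ratio of Al to Fe, so n(Fe) = 3.7806 mol.
In step 2 the Fe:H2 ratio is 1:1, so n(H2) = 3.7806 mol.
Mass of H2 = 3.7806 × 2.016 = 7.6216 g.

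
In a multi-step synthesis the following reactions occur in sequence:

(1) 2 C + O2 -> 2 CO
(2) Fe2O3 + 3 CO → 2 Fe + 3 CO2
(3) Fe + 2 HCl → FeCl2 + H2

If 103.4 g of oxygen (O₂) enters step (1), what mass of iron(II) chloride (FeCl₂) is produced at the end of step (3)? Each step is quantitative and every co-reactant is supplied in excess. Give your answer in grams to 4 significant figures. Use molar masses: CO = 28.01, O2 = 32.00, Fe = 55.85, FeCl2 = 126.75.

n(O2) = 103.4 / 32.00 = 3.2313 mol.
Reaction (1): O2→CO ratio 1:2 ⇒ n(CO) = 6.4625 mol.
Reaction (2): CO→Fe ratio 3:2 ⇒ n(Fe) = 4.3083 mol.
Reaction (3): Fe→FeCl2 ratio 1:1 ⇒ n(FeCl2) = 4.3083 mol.
Mass of FeCl2 = 4.3083 × 126.75 = 546.08 g.

546.1 g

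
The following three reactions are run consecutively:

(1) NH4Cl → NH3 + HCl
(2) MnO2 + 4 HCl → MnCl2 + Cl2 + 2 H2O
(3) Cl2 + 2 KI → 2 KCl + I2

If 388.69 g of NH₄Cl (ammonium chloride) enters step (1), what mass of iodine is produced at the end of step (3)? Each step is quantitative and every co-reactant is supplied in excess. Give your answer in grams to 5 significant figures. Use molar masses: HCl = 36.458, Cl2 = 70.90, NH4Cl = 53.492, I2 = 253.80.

461.05 g

n(NH4Cl) = 388.69 / 53.492 = 7.26632 mol.
Reaction (1): NH4Cl→HCl ratio 1:1 ⇒ n(HCl) = 7.26632 mol.
Reaction (2): HCl→Cl2 ratio 4:1 ⇒ n(Cl2) = 1.81658 mol.
Reaction (3): Cl2→I2 ratio 1:1 ⇒ n(I2) = 1.81658 mol.
Mass of I2 = 1.81658 × 253.80 = 461.048 g.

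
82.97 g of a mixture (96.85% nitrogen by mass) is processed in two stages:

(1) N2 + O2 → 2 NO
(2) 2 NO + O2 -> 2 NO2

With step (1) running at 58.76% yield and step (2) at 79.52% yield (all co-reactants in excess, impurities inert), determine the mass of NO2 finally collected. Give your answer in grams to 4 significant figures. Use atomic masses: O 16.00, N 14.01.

Pure N2 = 82.97 × 0.9685 = 80.356 g.
M(N2) = 2(14.01) = 28.02 g/mol.
M(NO2) = 14.01 + 2(16.00) = 46.01 g/mol.
n(N2) = 80.356 / 28.02 = 2.8678 mol.
Step 1 (N2:NO = 1:2): theoretical n(NO) = 5.7356 mol; at 58.76% yield, n(NO) = 3.3703 mol.
Step 2 (NO:NO2 = 2:2): theoretical n(NO2) = 3.3703 mol, so theoretical mass = 3.3703 × 46.01 = 155.07 g.
At 79.52% yield, actual mass of NO2 = 155.07 × 0.7952 = 123.31 g.

123.3 g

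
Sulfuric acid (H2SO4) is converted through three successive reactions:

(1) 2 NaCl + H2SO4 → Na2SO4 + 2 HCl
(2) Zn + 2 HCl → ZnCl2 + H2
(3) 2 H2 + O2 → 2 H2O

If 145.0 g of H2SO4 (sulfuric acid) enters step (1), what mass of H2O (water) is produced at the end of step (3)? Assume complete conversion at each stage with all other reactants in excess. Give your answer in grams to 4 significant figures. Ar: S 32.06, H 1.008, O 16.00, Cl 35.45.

26.64 g

M(H2SO4) = 2(1.008) + 32.06 + 4(16.00) = 98.076 g/mol.
M(H2O) = 2(1.008) + 16.00 = 18.016 g/mol.
n(H2SO4) = 145.0 / 98.076 = 1.4784 mol.
Reaction (1): H2SO4→HCl ratio 1:2 ⇒ n(HCl) = 2.9569 mol.
Reaction (2): HCl→H2 ratio 2:1 ⇒ n(H2) = 1.4784 mol.
Reaction (3): H2→H2O ratio 2:2 ⇒ n(H2O) = 1.4784 mol.
Mass of H2O = 1.4784 × 18.016 = 26.636 g.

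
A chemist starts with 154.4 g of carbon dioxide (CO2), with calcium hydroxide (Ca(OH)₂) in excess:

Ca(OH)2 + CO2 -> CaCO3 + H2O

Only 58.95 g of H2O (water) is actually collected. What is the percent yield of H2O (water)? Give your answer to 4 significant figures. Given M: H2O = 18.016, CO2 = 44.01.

n(CO2) = 154.40 g / 44.01 g/mol = 3.5083 mol.
From the equation the CO2:H2O mole ratio is 1:1, so n(H2O) = 3.5083 × 1/1 = 3.5083 mol.
Mass of H2O = 3.5083 mol × 18.016 g/mol = 63.205 g.
This is the theoretical yield. Percent yield = 58.95 g / 63.205 g × 100% = 93.267%.

93.27 %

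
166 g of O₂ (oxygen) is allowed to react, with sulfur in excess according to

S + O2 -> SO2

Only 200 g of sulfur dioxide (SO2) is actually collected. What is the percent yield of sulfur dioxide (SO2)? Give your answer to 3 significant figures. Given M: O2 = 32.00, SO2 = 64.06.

60.2 %

n(O2) = 166.0 g / 32.00 g/mol = 5.188 mol.
From the equation the O2:SO2 mole ratio is 1:1, so n(SO2) = 5.188 × 1/1 = 5.188 mol.
Mass of SO2 = 5.188 mol × 64.06 g/mol = 332.3 g.
This is the theoretical yield. Percent yield = 200 g / 332.3 g × 100% = 60.18%.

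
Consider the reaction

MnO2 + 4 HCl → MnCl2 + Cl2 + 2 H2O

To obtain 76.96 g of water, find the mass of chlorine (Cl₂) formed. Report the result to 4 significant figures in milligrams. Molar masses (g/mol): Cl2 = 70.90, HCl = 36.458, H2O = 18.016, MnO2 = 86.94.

151400 mg

n(H2O) = 76.960 g / 18.016 g/mol = 4.2718 mol.
From the equation the H2O:Cl2 mole ratio is 2:1, so n(Cl2) = 4.2718 × 1/2 = 2.1359 mol.
Mass of Cl2 = 2.1359 mol × 70.90 g/mol = 151.43 g.
Converting to mg: 151.43 g = 151400 mg.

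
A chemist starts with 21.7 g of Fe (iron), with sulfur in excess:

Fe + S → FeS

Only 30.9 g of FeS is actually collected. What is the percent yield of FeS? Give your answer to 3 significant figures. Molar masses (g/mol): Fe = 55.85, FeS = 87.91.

n(Fe) = 21.70 g / 55.85 g/mol = 0.3885 mol.
From the equation the Fe:FeS mole ratio is 1:1, so n(FeS) = 0.3885 × 1/1 = 0.3885 mol.
Mass of FeS = 0.3885 mol × 87.91 g/mol = 34.16 g.
This is the theoretical yield. Percent yield = 30.9 g / 34.16 g × 100% = 90.47%.

90.5 %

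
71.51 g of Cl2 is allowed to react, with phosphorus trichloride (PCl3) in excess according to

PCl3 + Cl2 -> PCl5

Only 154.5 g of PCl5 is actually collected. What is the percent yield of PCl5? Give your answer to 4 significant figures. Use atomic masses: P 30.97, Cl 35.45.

M(Cl2) = 2(35.45) = 70.90 g/mol.
M(PCl5) = 30.97 + 5(35.45) = 208.22 g/mol.
n(Cl2) = 71.510 g / 70.90 g/mol = 1.0086 mol.
From the equation the Cl2:PCl5 mole ratio is 1:1, so n(PCl5) = 1.0086 × 1/1 = 1.0086 mol.
Mass of PCl5 = 1.0086 mol × 208.22 g/mol = 210.01 g.
This is the theoretical yield. Percent yield = 154.5 g / 210.01 g × 100% = 73.567%.

73.57 %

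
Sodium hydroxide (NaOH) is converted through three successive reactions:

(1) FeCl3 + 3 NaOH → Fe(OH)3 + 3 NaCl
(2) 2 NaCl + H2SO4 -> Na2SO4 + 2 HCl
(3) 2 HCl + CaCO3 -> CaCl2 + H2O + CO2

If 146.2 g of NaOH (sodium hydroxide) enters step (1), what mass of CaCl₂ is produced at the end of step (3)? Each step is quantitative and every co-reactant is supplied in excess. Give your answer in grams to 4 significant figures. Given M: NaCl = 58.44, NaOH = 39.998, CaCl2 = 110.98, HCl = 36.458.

202.8 g

n(NaOH) = 146.2 / 39.998 = 3.6552 mol.
Reaction (1): NaOH→NaCl ratio 3:3 ⇒ n(NaCl) = 3.6552 mol.
Reaction (2): NaCl→HCl ratio 2:2 ⇒ n(HCl) = 3.6552 mol.
Reaction (3): HCl→CaCl2 ratio 2:1 ⇒ n(CaCl2) = 1.8276 mol.
Mass of CaCl2 = 1.8276 × 110.98 = 202.83 g.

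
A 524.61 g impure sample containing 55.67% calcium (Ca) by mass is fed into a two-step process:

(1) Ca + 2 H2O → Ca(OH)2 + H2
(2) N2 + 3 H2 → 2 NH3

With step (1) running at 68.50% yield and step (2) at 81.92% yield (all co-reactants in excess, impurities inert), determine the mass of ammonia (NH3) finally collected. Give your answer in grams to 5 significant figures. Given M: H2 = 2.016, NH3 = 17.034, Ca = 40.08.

46.434 g

Pure Ca = 524.61 × 0.5567 = 292.050 g.
n(Ca) = 292.050 / 40.08 = 7.28669 mol.
Step 1 (Ca:H2 = 1:1): theoretical n(H2) = 7.28669 mol; at 68.50% yield, n(H2) = 4.99138 mol.
Step 2 (H2:NH3 = 3:2): theoretical n(NH3) = 3.32759 mol, so theoretical mass = 3.32759 × 17.034 = 56.6821 g.
At 81.92% yield, actual mass of NH3 = 56.6821 × 0.8192 = 46.4340 g.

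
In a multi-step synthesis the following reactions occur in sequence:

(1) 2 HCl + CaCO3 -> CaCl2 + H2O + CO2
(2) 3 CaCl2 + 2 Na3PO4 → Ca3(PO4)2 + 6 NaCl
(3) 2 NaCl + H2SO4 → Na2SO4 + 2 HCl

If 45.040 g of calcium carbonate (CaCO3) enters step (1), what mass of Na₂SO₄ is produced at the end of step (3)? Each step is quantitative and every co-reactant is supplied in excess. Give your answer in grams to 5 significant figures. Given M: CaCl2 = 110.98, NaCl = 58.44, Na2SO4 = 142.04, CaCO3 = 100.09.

n(CaCO3) = 45.040 / 100.09 = 0.449995 mol.
Reaction (1): CaCO3→CaCl2 ratio 1:1 ⇒ n(CaCl2) = 0.449995 mol.
Reaction (2): CaCl2→NaCl ratio 3:6 ⇒ n(NaCl) = 0.899990 mol.
Reaction (3): NaCl→Na2SO4 ratio 2:1 ⇒ n(Na2SO4) = 0.449995 mol.
Mass of Na2SO4 = 0.449995 × 142.04 = 63.9173 g.

63.917 g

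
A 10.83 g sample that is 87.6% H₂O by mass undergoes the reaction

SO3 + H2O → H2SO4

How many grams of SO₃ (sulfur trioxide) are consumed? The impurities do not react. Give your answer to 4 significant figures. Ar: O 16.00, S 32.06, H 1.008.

Mass of pure H2O = 10.83 g × 0.876 = 9.4871 g.
M(H2O) = 2(1.008) + 16.00 = 18.016 g/mol.
M(SO3) = 32.06 + 3(16.00) = 80.06 g/mol.
n(H2O) = 9.4871 g / 18.016 g/mol = 0.52659 mol.
From the equation the H2O:SO3 mole ratio is 1:1, so n(SO3) = 0.52659 × 1/1 = 0.52659 mol.
Mass of SO3 = 0.52659 mol × 80.06 g/mol = 42.159 g.

42.16 g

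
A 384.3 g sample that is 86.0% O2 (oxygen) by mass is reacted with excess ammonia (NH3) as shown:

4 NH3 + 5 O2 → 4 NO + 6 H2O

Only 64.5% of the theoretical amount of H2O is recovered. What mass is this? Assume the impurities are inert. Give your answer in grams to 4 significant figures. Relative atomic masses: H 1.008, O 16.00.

Pure O2 available = 384.3 g × 0.860 = 330.50 g.
M(O2) = 2(16.00) = 32.00 g/mol.
M(H2O) = 2(1.008) + 16.00 = 18.016 g/mol.
n(O2) = 330.50 g / 32.00 g/mol = 10.328 mol.
From the equation the O2:H2O mole ratio is 5:6, so n(H2O) = 10.328 × 6/5 = 12.394 mol.
Mass of H2O = 12.394 mol × 18.016 g/mol = 223.28 g.
Actual mass collected = 223.28 g × 0.645 = 144.02 g.

144.0 g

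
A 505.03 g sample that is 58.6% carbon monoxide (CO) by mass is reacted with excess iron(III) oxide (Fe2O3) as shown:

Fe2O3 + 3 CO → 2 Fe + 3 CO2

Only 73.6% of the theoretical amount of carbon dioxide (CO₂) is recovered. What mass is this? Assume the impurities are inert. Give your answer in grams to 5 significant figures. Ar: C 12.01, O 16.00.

342.24 g

Pure CO available = 505.03 g × 0.586 = 295.948 g.
M(CO) = 12.01 + 16.00 = 28.01 g/mol.
M(CO2) = 12.01 + 2(16.00) = 44.01 g/mol.
n(CO) = 295.948 g / 28.01 g/mol = 10.5658 mol.
From the equation the CO:CO2 mole ratio is 3:3, so n(CO2) = 10.5658 × 3/3 = 10.5658 mol.
Mass of CO2 = 10.5658 mol × 44.01 g/mol = 465.000 g.
Actual mass collected = 465.000 g × 0.736 = 342.240 g.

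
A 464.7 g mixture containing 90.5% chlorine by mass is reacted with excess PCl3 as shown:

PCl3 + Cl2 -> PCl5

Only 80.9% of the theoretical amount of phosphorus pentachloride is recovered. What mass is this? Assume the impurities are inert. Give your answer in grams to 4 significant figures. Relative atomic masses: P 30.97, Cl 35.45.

999.2 g

Pure Cl2 available = 464.7 g × 0.905 = 420.55 g.
M(Cl2) = 2(35.45) = 70.90 g/mol.
M(PCl5) = 30.97 + 5(35.45) = 208.22 g/mol.
n(Cl2) = 420.55 g / 70.90 g/mol = 5.9316 mol.
From the equation the Cl2:PCl5 mole ratio is 1:1, so n(PCl5) = 5.9316 × 1/1 = 5.9316 mol.
Mass of PCl5 = 5.9316 mol × 208.22 g/mol = 1235.1 g.
Actual mass collected = 1235.1 g × 0.809 = 999.19 g.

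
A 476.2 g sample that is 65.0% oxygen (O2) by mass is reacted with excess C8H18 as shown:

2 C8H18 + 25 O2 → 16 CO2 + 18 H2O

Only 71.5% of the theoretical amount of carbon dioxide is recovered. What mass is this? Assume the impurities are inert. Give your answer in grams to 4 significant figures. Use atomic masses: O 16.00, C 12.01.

194.8 g

Pure O2 available = 476.2 g × 0.650 = 309.53 g.
M(O2) = 2(16.00) = 32.00 g/mol.
M(CO2) = 12.01 + 2(16.00) = 44.01 g/mol.
n(O2) = 309.53 g / 32.00 g/mol = 9.6728 mol.
From the equation the O2:CO2 mole ratio is 25:16, so n(CO2) = 9.6728 × 16/25 = 6.1906 mol.
Mass of CO2 = 6.1906 mol × 44.01 g/mol = 272.45 g.
Actual mass collected = 272.45 g × 0.715 = 194.80 g.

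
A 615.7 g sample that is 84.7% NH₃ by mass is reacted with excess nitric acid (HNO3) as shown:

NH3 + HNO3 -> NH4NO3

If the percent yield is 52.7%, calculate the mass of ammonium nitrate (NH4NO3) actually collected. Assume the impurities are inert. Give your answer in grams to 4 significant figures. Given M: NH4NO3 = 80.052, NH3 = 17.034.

1292 g

Pure NH3 available = 615.7 g × 0.847 = 521.50 g.
n(NH3) = 521.50 g / 17.034 g/mol = 30.615 mol.
From the equation the NH3:NH4NO3 mole ratio is 1:1, so n(NH4NO3) = 30.615 × 1/1 = 30.615 mol.
Mass of NH4NO3 = 30.615 mol × 80.052 g/mol = 2450.8 g.
Actual mass collected = 2450.8 g × 0.527 = 1291.6 g.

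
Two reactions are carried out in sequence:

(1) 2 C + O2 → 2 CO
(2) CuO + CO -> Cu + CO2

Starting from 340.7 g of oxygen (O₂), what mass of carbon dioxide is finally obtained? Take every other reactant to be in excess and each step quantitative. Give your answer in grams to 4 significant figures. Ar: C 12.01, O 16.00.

937.1 g

M(O2) = 2(16.00) = 32.00 g/mol.
M(CO2) = 12.01 + 2(16.00) = 44.01 g/mol.
n(O2) = 340.70 / 32.00 = 10.647 mol.
Step 1 gives a 1:2 ratio of O2 to CO, so n(CO) = 21.294 mol.
In step 2 the CO:CO2 ratio is 1:1, so n(CO2) = 21.294 mol.
Mass of CO2 = 21.294 × 44.01 = 937.14 g.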